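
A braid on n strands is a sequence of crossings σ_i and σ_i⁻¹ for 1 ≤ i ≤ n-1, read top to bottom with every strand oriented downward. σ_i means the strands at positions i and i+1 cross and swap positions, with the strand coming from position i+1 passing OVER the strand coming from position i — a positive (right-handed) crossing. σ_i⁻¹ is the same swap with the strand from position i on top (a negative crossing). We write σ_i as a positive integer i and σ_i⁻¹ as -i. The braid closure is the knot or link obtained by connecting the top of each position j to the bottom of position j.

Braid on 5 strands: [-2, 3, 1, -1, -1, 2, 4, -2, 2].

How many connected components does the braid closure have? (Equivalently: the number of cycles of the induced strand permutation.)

2

Derivation:
Track the strand permutation on 5 strands, starting from identity.
  step 1: s2^-1 swaps positions 2,3 -> [1 3 2 4 5]
  step 2: s3 swaps positions 3,4 -> [1 3 4 2 5]
  step 3: s1 swaps positions 1,2 -> [3 1 4 2 5]
  step 4: s1^-1 swaps positions 1,2 -> [1 3 4 2 5]
  step 5: s1^-1 swaps positions 1,2 -> [3 1 4 2 5]
  step 6: s2 swaps positions 2,3 -> [3 4 1 2 5]
  step 7: s4 swaps positions 4,5 -> [3 4 1 5 2]
  step 8: s2^-1 swaps positions 2,3 -> [3 1 4 5 2]
  step 9: s2 swaps positions 2,3 -> [3 4 1 5 2]
Final permutation (position -> original strand): [3 4 1 5 2]
Closure components = cycle count of this permutation = 2.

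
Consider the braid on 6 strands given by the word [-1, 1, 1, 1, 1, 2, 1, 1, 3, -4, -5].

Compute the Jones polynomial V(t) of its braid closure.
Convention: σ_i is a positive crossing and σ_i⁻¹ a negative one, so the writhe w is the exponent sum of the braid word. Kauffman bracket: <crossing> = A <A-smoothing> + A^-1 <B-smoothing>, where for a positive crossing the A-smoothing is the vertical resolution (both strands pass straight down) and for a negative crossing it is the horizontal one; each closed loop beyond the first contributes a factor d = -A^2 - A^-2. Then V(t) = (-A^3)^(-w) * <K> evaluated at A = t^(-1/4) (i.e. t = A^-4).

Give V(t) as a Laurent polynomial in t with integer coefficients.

The presented braid s1^-1 s1 s1 s1 s1 s2 s1 s1 s3 s4^-1 s5^-1 on 6 strands reduces by inverse Markov moves (closure unchanged at each step):
  Destabilize: the word has the form β·s5^-1 where s5^-1 occurs only as the final letter (β ∈ B_5); drop it and the last strand → 5 strands.
  Destabilize: the word has the form β·s4^-1 where s4^-1 occurs only as the final letter (β ∈ B_4); drop it and the last strand → 4 strands.
  Destabilize: the word has the form β·s3 where s3 occurs only as the final letter (β ∈ B_3); drop it and the last strand → 3 strands.
Reduced to β = s1^-1 s1 s1 s1 s1 s2 s1 s1 on 3 strands, 8 crossings.
Compute on β:
First cancel adjacent σ_i σ_i⁻¹ pairs (Reidemeister II — same braid, same closure): s1^-1 s1 s1 s1 s1 s2 s1 s1 → s1 s1 s1 s2 s1 s1.
Braid: s1 s1 s1 s2 s1 s1 on 3 strands, 6 crossings.
Writhe w = (#positive) - (#negative) = 6 - 0 = 6.
Enumerate smoothing states for the bracket polynomial. There are 2^6 = 64 states.
Smooth each crossing (0=||, 1=⌣⌢); contribution A^(Σ sign_k(1-2s_k)) * d^(L-1).
Tabulate the states by total A-exponent and number of loops L (A-exp: L × count):
  A^6: L=3 ×1
  A^4: L=2 ×6
  A^2: L=1 ×5, L=3 ×10
  A^0: L=2 ×10, L=4 ×10
  A^-2: L=3 ×10, L=5 ×5
  A^-4: L=4 ×5, L=6 ×1
  A^-6: L=5 ×1
Each group contributes A^e * Σ count * d^(L-1):
Powers of d = -A^2 - A^-2: d^2 = A^4 + 2 + A^-4; d^3 = -A^6 - 3*A^2 - 3*A^-2 - A^-6; d^4 = A^8 + 4*A^4 + 6 + 4*A^-4 + A^-8; d^5 = -A^10 - 5*A^6 - 10*A^2 - 10*A^-2 - 5*A^-6 - A^-10.
  A^6 * (d^2) = A^10 + 2*A^6 + A^2
  A^4 * (6*d) = -6*A^6 - 6*A^2
  A^2 * (5 + 10*d^2) = 10*A^6 + 25*A^2 + 10*A^-2
  A^0 * (10*d + 10*d^3) = -10*A^6 - 40*A^2 - 40*A^-2 - 10*A^-6
  A^-2 * (10*d^2 + 5*d^4) = 5*A^6 + 30*A^2 + 50*A^-2 + 30*A^-6 + 5*A^-10
  A^-4 * (5*d^3 + d^5) = -A^6 - 10*A^2 - 25*A^-2 - 25*A^-6 - 10*A^-10 - A^-14
  A^-6 * (d^4) = A^2 + 4*A^-2 + 6*A^-6 + 4*A^-10 + A^-14
Summing the groups: <K> = A^10 + A^2 - A^-2 + A^-6 - A^-10
Normalise by the writhe: (-A^3)^(-w) = (-A^3)^(-6) = A^-18, so f(A) = A^-18 * <K> = A^-8 + A^-16 - A^-20 + A^-24 - A^-28.
Substitute A = t^(-1/4), i.e. A^e → t^(-e/4): V(t) = -t^7 + t^6 - t^5 + t^4 + t^2

Answer: -t^7 + t^6 - t^5 + t^4 + t^2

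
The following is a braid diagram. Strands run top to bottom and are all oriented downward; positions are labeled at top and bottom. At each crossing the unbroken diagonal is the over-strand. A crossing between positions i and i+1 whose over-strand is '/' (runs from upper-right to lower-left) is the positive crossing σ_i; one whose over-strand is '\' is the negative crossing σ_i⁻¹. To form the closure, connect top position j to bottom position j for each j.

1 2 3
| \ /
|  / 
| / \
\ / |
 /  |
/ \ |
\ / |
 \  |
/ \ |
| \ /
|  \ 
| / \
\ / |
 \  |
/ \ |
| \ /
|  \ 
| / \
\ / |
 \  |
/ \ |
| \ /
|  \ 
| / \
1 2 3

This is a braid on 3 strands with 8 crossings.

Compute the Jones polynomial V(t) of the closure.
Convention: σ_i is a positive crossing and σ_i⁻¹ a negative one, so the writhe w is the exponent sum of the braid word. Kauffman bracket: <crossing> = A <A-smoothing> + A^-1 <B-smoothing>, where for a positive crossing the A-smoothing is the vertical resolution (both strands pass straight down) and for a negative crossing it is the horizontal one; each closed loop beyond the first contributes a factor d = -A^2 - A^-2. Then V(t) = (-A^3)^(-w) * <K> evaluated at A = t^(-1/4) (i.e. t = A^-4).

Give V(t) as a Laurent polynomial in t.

t^-1 + t^-3 - t^-4

Derivation:
Reading the diagram top to bottom ('/'-over between positions i,i+1 = s_i, '\'-over = s_i^-1): braid word = s2 s1 s1^-1 s2^-1 s1^-1 s2^-1 s1^-1 s2^-1.
The presented braid s2 s1 s1^-1 s2^-1 s1^-1 s2^-1 s1^-1 s2^-1 on 3 strands reduces by inverse Markov moves (closure unchanged at each step):
  Deconjugate: the word is γ·β·γ⁻¹ with γ = s2 (prefix) and γ⁻¹ = s2^-1 (suffix); strip both.
Reduced to β = s1 s1^-1 s2^-1 s1^-1 s2^-1 s1^-1 on 3 strands, 6 crossings.
Compute on β:
First cancel adjacent σ_i σ_i⁻¹ pairs (Reidemeister II — same braid, same closure): s1 s1^-1 s2^-1 s1^-1 s2^-1 s1^-1 → s2^-1 s1^-1 s2^-1 s1^-1.
Braid: s2^-1 s1^-1 s2^-1 s1^-1 on 3 strands, 4 crossings.
Writhe w = (#positive) - (#negative) = 0 - 4 = -4.
Computing the Kauffman bracket via state sum. There are 2^4 = 16 states.
Smooth each crossing (0=||, 1=⌣⌢); contribution A^(Σ sign_k(1-2s_k)) * d^(L-1).
  state 0000: A-exp=-4, loops=3, term = A^-4 * d^2
  state 0001: A-exp=-2, loops=2, term = A^-2 * d^1
  state 0010: A-exp=-2, loops=2, term = A^-2 * d^1
  state 0011: A-exp=+0, loops=1, term = A^0 * d^0
  state 0100: A-exp=-2, loops=2, term = A^-2 * d^1
  state 0101: A-exp=+0, loops=3, term = A^0 * d^2
  state 0110: A-exp=+0, loops=1, term = A^0 * d^0
  state 0111: A-exp=+2, loops=2, term = A^2 * d^1
  state 1000: A-exp=-2, loops=2, term = A^-2 * d^1
  state 1001: A-exp=+0, loops=1, term = A^0 * d^0
  state 1010: A-exp=+0, loops=3, term = A^0 * d^2
  state 1011: A-exp=+2, loops=2, term = A^2 * d^1
  state 1100: A-exp=+0, loops=1, term = A^0 * d^0
  state 1101: A-exp=+2, loops=2, term = A^2 * d^1
  state 1110: A-exp=+2, loops=2, term = A^2 * d^1
  state 1111: A-exp=+4, loops=1, term = A^4 * d^0
Collect the terms by A-exponent (count of states per loop number):
Powers of d = -A^2 - A^-2: d^2 = A^4 + 2 + A^-4.
  A^4 * (1) = A^4
  A^2 * (4*d) = -4*A^4 - 4
  A^0 * (4 + 2*d^2) = 2*A^4 + 8 + 2*A^-4
  A^-2 * (4*d) = -4 - 4*A^-4
  A^-4 * (d^2) = 1 + 2*A^-4 + A^-8
Summing the groups: <K> = -A^4 + 1 + A^-8
Normalise by the writhe: (-A^3)^(-w) = (-A^3)^(4) = A^12, so f(A) = A^12 * <K> = -A^16 + A^12 + A^4.
Substitute A = t^(-1/4), i.e. A^e → t^(-e/4): V(t) = t^-1 + t^-3 - t^-4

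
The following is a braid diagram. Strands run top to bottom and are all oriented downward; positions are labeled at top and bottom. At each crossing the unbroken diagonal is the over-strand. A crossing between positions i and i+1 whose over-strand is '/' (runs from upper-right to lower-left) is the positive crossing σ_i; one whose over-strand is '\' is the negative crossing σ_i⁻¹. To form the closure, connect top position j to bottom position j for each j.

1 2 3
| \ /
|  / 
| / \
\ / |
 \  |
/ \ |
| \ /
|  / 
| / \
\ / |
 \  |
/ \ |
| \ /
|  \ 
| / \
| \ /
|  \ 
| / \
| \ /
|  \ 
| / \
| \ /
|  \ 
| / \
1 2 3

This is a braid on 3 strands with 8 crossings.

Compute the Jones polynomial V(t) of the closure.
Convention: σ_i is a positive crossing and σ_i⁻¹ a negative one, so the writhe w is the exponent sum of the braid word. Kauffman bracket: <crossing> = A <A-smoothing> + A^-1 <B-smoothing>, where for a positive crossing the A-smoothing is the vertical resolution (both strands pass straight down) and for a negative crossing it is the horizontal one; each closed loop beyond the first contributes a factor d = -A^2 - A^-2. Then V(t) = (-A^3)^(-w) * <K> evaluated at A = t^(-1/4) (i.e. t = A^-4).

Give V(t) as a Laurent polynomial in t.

t^-1 - t^-2 + 2*t^-3 - t^-4 + t^-5 - t^-6

Derivation:
Reading the diagram top to bottom ('/'-over between positions i,i+1 = s_i, '\'-over = s_i^-1): braid word = s2 s1^-1 s2 s1^-1 s2^-1 s2^-1 s2^-1 s2^-1.
The presented braid s2 s1^-1 s2 s1^-1 s2^-1 s2^-1 s2^-1 s2^-1 on 3 strands reduces by inverse Markov moves (closure unchanged at each step):
  Deconjugate: the word is γ·β·γ⁻¹ with γ = s2 (prefix) and γ⁻¹ = s2^-1 (suffix); strip both.
Reduced to β = s1^-1 s2 s1^-1 s2^-1 s2^-1 s2^-1 on 3 strands, 6 crossings.
Compute on β:
Braid: s1^-1 s2 s1^-1 s2^-1 s2^-1 s2^-1 on 3 strands, 6 crossings.
Writhe w = (#positive) - (#negative) = 1 - 5 = -4.
Computing the Kauffman bracket via state sum. There are 2^6 = 64 states.
Smooth each crossing (0=||, 1=⌣⌢); contribution A^(Σ sign_k(1-2s_k)) * d^(L-1).
Tabulate the states by total A-exponent and number of loops L (A-exp: L × count):
  A^6: L=4 ×1
  A^4: L=3 ×6
  A^2: L=2 ×12, L=4 ×3
  A^0: L=1 ×9, L=3 ×10, L=5 ×1
  A^-2: L=2 ×12, L=4 ×3
  A^-4: L=1 ×2, L=3 ×4
  A^-6: L=2 ×1
Each group contributes A^e * Σ count * d^(L-1):
Powers of d = -A^2 - A^-2: d^2 = A^4 + 2 + A^-4; d^3 = -A^6 - 3*A^2 - 3*A^-2 - A^-6; d^4 = A^8 + 4*A^4 + 6 + 4*A^-4 + A^-8.
  A^6 * (d^3) = -A^12 - 3*A^8 - 3*A^4 - 1
  A^4 * (6*d^2) = 6*A^8 + 12*A^4 + 6
  A^2 * (12*d + 3*d^3) = -3*A^8 - 21*A^4 - 21 - 3*A^-4
  A^0 * (9 + 10*d^2 + d^4) = A^8 + 14*A^4 + 35 + 14*A^-4 + A^-8
  A^-2 * (12*d + 3*d^3) = -3*A^4 - 21 - 21*A^-4 - 3*A^-8
  A^-4 * (2 + 4*d^2) = 4 + 10*A^-4 + 4*A^-8
  A^-6 * (d) = -A^-4 - A^-8
Summing the groups: <K> = -A^12 + A^8 - A^4 + 2 - A^-4 + A^-8
Normalise by the writhe: (-A^3)^(-w) = (-A^3)^(4) = A^12, so f(A) = A^12 * <K> = -A^24 + A^20 - A^16 + 2*A^12 - A^8 + A^4.
Substitute A = t^(-1/4), i.e. A^e → t^(-e/4): V(t) = t^-1 - t^-2 + 2*t^-3 - t^-4 + t^-5 - t^-6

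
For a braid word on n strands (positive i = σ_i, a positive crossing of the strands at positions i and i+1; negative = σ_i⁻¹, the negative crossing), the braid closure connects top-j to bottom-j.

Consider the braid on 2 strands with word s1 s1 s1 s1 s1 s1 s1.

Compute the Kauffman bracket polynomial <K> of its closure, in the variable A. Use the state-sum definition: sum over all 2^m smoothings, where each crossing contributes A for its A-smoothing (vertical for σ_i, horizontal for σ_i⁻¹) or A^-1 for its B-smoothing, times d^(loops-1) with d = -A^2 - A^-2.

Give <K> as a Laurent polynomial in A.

-A^9 - A + A^-3 - A^-7 + A^-11 - A^-15 + A^-19

Derivation:
Braid: s1 s1 s1 s1 s1 s1 s1 on 2 strands, 7 crossings.
Writhe w = (#positive) - (#negative) = 7 - 0 = 7.
Computing the Kauffman bracket via state sum. There are 2^7 = 128 states.
For each crossing: s=0 is the vertical smoothing, s=1 horizontal. Crossing k contributes A^(sign_k * (1 - 2*s_k)); loop factor d = -A^2 - A^-2.
Tabulate the states by total A-exponent and number of loops L (A-exp: L × count):
  A^7: L=2 ×1
  A^5: L=1 ×7
  A^3: L=2 ×21
  A^1: L=3 ×35
  A^-1: L=4 ×35
  A^-3: L=5 ×21
  A^-5: L=6 ×7
  A^-7: L=7 ×1
Each group contributes A^e * Σ count * d^(L-1):
Powers of d = -A^2 - A^-2: d^2 = A^4 + 2 + A^-4; d^3 = -A^6 - 3*A^2 - 3*A^-2 - A^-6; d^4 = A^8 + 4*A^4 + 6 + 4*A^-4 + A^-8; d^5 = -A^10 - 5*A^6 - 10*A^2 - 10*A^-2 - 5*A^-6 - A^-10; d^6 = A^12 + 6*A^8 + 15*A^4 + 20 + 15*A^-4 + 6*A^-8 + A^-12.
  A^7 * (d) = -A^9 - A^5
  A^5 * (7) = 7*A^5
  A^3 * (21*d) = -21*A^5 - 21*A
  A^1 * (35*d^2) = 35*A^5 + 70*A + 35*A^-3
  A^-1 * (35*d^3) = -35*A^5 - 105*A - 105*A^-3 - 35*A^-7
  A^-3 * (21*d^4) = 21*A^5 + 84*A + 126*A^-3 + 84*A^-7 + 21*A^-11
  A^-5 * (7*d^5) = -7*A^5 - 35*A - 70*A^-3 - 70*A^-7 - 35*A^-11 - 7*A^-15
  A^-7 * (d^6) = A^5 + 6*A + 15*A^-3 + 20*A^-7 + 15*A^-11 + 6*A^-15 + A^-19
Summing the groups: <K> = -A^9 - A + A^-3 - A^-7 + A^-11 - A^-15 + A^-19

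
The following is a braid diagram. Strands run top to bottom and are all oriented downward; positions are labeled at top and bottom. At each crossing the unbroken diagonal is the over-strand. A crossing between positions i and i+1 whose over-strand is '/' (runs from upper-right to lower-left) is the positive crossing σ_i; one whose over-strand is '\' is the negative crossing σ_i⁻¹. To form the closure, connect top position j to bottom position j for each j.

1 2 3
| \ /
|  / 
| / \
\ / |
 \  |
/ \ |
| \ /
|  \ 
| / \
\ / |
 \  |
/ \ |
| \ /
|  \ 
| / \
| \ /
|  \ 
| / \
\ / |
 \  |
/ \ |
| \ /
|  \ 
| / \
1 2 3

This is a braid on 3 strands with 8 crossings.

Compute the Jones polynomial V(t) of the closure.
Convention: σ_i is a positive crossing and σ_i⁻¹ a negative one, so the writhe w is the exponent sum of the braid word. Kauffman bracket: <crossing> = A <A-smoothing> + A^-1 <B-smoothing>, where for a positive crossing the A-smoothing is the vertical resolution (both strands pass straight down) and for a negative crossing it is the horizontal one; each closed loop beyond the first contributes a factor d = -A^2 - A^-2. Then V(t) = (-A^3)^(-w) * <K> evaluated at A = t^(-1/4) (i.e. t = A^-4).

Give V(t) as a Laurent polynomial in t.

Reading the diagram top to bottom ('/'-over between positions i,i+1 = s_i, '\'-over = s_i^-1): braid word = s2 s1^-1 s2^-1 s1^-1 s2^-1 s2^-1 s1^-1 s2^-1.
The presented braid s2 s1^-1 s2^-1 s1^-1 s2^-1 s2^-1 s1^-1 s2^-1 on 3 strands reduces by inverse Markov moves (closure unchanged at each step):
  Deconjugate: the word is γ·β·γ⁻¹ with γ = s2 (prefix) and γ⁻¹ = s2^-1 (suffix); strip both.
Reduced to β = s1^-1 s2^-1 s1^-1 s2^-1 s2^-1 s1^-1 on 3 strands, 6 crossings.
Compute on β:
Braid: s1^-1 s2^-1 s1^-1 s2^-1 s2^-1 s1^-1 on 3 strands, 6 crossings.
Writhe w = (#positive) - (#negative) = 0 - 6 = -6.
State-sum expansion of <K>. There are 2^6 = 64 states.
Each crossing splits two ways (0=vertical, 1=horizontal). The state's weight is A^(#A-smoothings - #B-smoothings) * d^(loops - 1).
Tabulate the states by total A-exponent and number of loops L (A-exp: L × count):
  A^6: L=3 ×1
  A^4: L=2 ×4, L=4 ×2
  A^2: L=1 ×4, L=3 ×11
  A^0: L=2 ×18, L=4 ×2
  A^-2: L=1 ×9, L=3 ×6
  A^-4: L=2 ×6
  A^-6: L=3 ×1
Each group contributes A^e * Σ count * d^(L-1):
Powers of d = -A^2 - A^-2: d^2 = A^4 + 2 + A^-4; d^3 = -A^6 - 3*A^2 - 3*A^-2 - A^-6.
  A^6 * (d^2) = A^10 + 2*A^6 + A^2
  A^4 * (4*d + 2*d^3) = -2*A^10 - 10*A^6 - 10*A^2 - 2*A^-2
  A^2 * (4 + 11*d^2) = 11*A^6 + 26*A^2 + 11*A^-2
  A^0 * (18*d + 2*d^3) = -2*A^6 - 24*A^2 - 24*A^-2 - 2*A^-6
  A^-2 * (9 + 6*d^2) = 6*A^2 + 21*A^-2 + 6*A^-6
  A^-4 * (6*d) = -6*A^-2 - 6*A^-6
  A^-6 * (d^2) = A^-2 + 2*A^-6 + A^-10
Summing the groups: <K> = -A^10 + A^6 - A^2 + A^-2 + A^-10
Normalise by the writhe: (-A^3)^(-w) = (-A^3)^(6) = A^18, so f(A) = A^18 * <K> = -A^28 + A^24 - A^20 + A^16 + A^8.
Substitute A = t^(-1/4), i.e. A^e → t^(-e/4): V(t) = t^-2 + t^-4 - t^-5 + t^-6 - t^-7

Answer: t^-2 + t^-4 - t^-5 + t^-6 - t^-7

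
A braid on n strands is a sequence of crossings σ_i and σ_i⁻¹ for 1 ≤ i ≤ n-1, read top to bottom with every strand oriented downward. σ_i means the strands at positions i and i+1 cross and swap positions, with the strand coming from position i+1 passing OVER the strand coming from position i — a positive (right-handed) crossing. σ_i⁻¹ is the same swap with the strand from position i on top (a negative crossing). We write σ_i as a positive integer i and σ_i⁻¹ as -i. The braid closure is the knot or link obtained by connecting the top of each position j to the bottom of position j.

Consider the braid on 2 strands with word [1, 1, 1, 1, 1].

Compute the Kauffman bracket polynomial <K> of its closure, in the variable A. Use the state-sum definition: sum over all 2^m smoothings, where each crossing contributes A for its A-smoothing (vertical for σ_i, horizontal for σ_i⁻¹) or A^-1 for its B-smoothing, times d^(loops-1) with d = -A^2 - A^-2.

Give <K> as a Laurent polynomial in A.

Braid: s1 s1 s1 s1 s1 on 2 strands, 5 crossings.
Writhe w = (#positive) - (#negative) = 5 - 0 = 5.
State-sum expansion of <K>. There are 2^5 = 32 states.
For each crossing: s=0 is the vertical smoothing, s=1 horizontal. Crossing k contributes A^(sign_k * (1 - 2*s_k)); loop factor d = -A^2 - A^-2.
  state 00000: A-exp=+5, loops=2, term = A^5 * d^1
  state 00001: A-exp=+3, loops=1, term = A^3 * d^0
  state 00010: A-exp=+3, loops=1, term = A^3 * d^0
  state 00011: A-exp=+1, loops=2, term = A^1 * d^1
  state 00100: A-exp=+3, loops=1, term = A^3 * d^0
  state 00101: A-exp=+1, loops=2, term = A^1 * d^1
  state 00110: A-exp=+1, loops=2, term = A^1 * d^1
  state 00111: A-exp=-1, loops=3, term = A^-1 * d^2
  state 01000: A-exp=+3, loops=1, term = A^3 * d^0
  state 01001: A-exp=+1, loops=2, term = A^1 * d^1
  state 01010: A-exp=+1, loops=2, term = A^1 * d^1
  state 01011: A-exp=-1, loops=3, term = A^-1 * d^2
  state 01100: A-exp=+1, loops=2, term = A^1 * d^1
  state 01101: A-exp=-1, loops=3, term = A^-1 * d^2
  state 01110: A-exp=-1, loops=3, term = A^-1 * d^2
  state 01111: A-exp=-3, loops=4, term = A^-3 * d^3
  state 10000: A-exp=+3, loops=1, term = A^3 * d^0
  state 10001: A-exp=+1, loops=2, term = A^1 * d^1
  state 10010: A-exp=+1, loops=2, term = A^1 * d^1
  state 10011: A-exp=-1, loops=3, term = A^-1 * d^2
  state 10100: A-exp=+1, loops=2, term = A^1 * d^1
  state 10101: A-exp=-1, loops=3, term = A^-1 * d^2
  state 10110: A-exp=-1, loops=3, term = A^-1 * d^2
  state 10111: A-exp=-3, loops=4, term = A^-3 * d^3
  state 11000: A-exp=+1, loops=2, term = A^1 * d^1
  state 11001: A-exp=-1, loops=3, term = A^-1 * d^2
  state 11010: A-exp=-1, loops=3, term = A^-1 * d^2
  state 11011: A-exp=-3, loops=4, term = A^-3 * d^3
  state 11100: A-exp=-1, loops=3, term = A^-1 * d^2
  state 11101: A-exp=-3, loops=4, term = A^-3 * d^3
  state 11110: A-exp=-3, loops=4, term = A^-3 * d^3
  state 11111: A-exp=-5, loops=5, term = A^-5 * d^4
Collect the terms by A-exponent (count of states per loop number):
Powers of d = -A^2 - A^-2: d^2 = A^4 + 2 + A^-4; d^3 = -A^6 - 3*A^2 - 3*A^-2 - A^-6; d^4 = A^8 + 4*A^4 + 6 + 4*A^-4 + A^-8.
  A^5 * (d) = -A^7 - A^3
  A^3 * (5) = 5*A^3
  A^1 * (10*d) = -10*A^3 - 10*A^-1
  A^-1 * (10*d^2) = 10*A^3 + 20*A^-1 + 10*A^-5
  A^-3 * (5*d^3) = -5*A^3 - 15*A^-1 - 15*A^-5 - 5*A^-9
  A^-5 * (d^4) = A^3 + 4*A^-1 + 6*A^-5 + 4*A^-9 + A^-13
Summing the groups: <K> = -A^7 - A^-1 + A^-5 - A^-9 + A^-13

Answer: -A^7 - A^-1 + A^-5 - A^-9 + A^-13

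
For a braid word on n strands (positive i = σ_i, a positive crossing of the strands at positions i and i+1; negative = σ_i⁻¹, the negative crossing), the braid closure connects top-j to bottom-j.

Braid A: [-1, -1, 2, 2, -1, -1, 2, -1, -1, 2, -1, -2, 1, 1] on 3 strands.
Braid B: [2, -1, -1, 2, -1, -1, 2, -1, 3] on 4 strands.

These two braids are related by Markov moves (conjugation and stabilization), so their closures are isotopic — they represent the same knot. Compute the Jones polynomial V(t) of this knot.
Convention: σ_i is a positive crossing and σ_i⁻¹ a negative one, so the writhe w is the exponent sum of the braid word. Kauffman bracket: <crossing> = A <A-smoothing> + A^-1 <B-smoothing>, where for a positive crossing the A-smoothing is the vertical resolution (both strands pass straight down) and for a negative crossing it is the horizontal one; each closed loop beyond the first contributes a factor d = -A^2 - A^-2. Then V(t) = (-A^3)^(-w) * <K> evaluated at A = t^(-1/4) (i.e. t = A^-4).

-t^2 + 3*t - 4 + 6*t^-1 - 6*t^-2 + 6*t^-3 - 5*t^-4 + 3*t^-5 - t^-6

Derivation:
Markov-equivalent braids have isotopic closures, hence identical knot invariants. Strip the Markov moves from each word to reach a common short braid β, then compute V(t) once on β.
Braid A: s1^-1 s1^-1 s2 s2 s1^-1 s1^-1 s2 s1^-1 s1^-1 s2 s1^-1 s2^-1 s1 s1 on 3 strands reduces by inverse Markov moves (closure unchanged at each step):
  Deconjugate: the word is γ·β·γ⁻¹ with γ = s1^-1 s1^-1 (prefix) and γ⁻¹ = s1 s1 (suffix); strip both.
  Deconjugate: the word is γ·β·γ⁻¹ with γ = s2 (prefix) and γ⁻¹ = s2^-1 (suffix); strip both.
Reduced to β = s2 s1^-1 s1^-1 s2 s1^-1 s1^-1 s2 s1^-1 on 3 strands, 8 crossings.
Braid B: s2 s1^-1 s1^-1 s2 s1^-1 s1^-1 s2 s1^-1 s3 on 4 strands reduces by inverse Markov moves (closure unchanged at each step):
  Destabilize: the word has the form β·s3 where s3 occurs only as the final letter (β ∈ B_3); drop it and the last strand → 3 strands.
Reduced to β = s2 s1^-1 s1^-1 s2 s1^-1 s1^-1 s2 s1^-1 on 3 strands, 8 crossings.
Both give the same β = s2 s1^-1 s1^-1 s2 s1^-1 s1^-1 s2 s1^-1 on 3 strands, so one state sum suffices:
Braid: s2 s1^-1 s1^-1 s2 s1^-1 s1^-1 s2 s1^-1 on 3 strands, 8 crossings.
Writhe w = (#positive) - (#negative) = 3 - 5 = -2.
Enumerate smoothing states for the bracket polynomial. There are 2^8 = 256 states.
Smooth each crossing (0=||, 1=⌣⌢); contribution A^(Σ sign_k(1-2s_k)) * d^(L-1).
Tabulate the states by total A-exponent and number of loops L (A-exp: L × count):
  A^8: L=6 ×1
  A^6: L=5 ×8
  A^4: L=4 ×28
  A^2: L=3 ×55, L=5 ×1
  A^0: L=2 ×63, L=4 ×7
  A^-2: L=1 ×35, L=3 ×21
  A^-4: L=2 ×26, L=4 ×2
  A^-6: L=3 ×8
  A^-8: L=4 ×1
Each group contributes A^e * Σ count * d^(L-1):
Powers of d = -A^2 - A^-2: d^2 = A^4 + 2 + A^-4; d^3 = -A^6 - 3*A^2 - 3*A^-2 - A^-6; d^4 = A^8 + 4*A^4 + 6 + 4*A^-4 + A^-8; d^5 = -A^10 - 5*A^6 - 10*A^2 - 10*A^-2 - 5*A^-6 - A^-10.
  A^8 * (d^5) = -A^18 - 5*A^14 - 10*A^10 - 10*A^6 - 5*A^2 - A^-2
  A^6 * (8*d^4) = 8*A^14 + 32*A^10 + 48*A^6 + 32*A^2 + 8*A^-2
  A^4 * (28*d^3) = -28*A^10 - 84*A^6 - 84*A^2 - 28*A^-2
  A^2 * (55*d^2 + d^4) = A^10 + 59*A^6 + 116*A^2 + 59*A^-2 + A^-6
  A^0 * (63*d + 7*d^3) = -7*A^6 - 84*A^2 - 84*A^-2 - 7*A^-6
  A^-2 * (35 + 21*d^2) = 21*A^2 + 77*A^-2 + 21*A^-6
  A^-4 * (26*d + 2*d^3) = -2*A^2 - 32*A^-2 - 32*A^-6 - 2*A^-10
  A^-6 * (8*d^2) = 8*A^-2 + 16*A^-6 + 8*A^-10
  A^-8 * (d^3) = -A^-2 - 3*A^-6 - 3*A^-10 - A^-14
Summing the groups: <K> = -A^18 + 3*A^14 - 5*A^10 + 6*A^6 - 6*A^2 + 6*A^-2 - 4*A^-6 + 3*A^-10 - A^-14
Normalise by the writhe: (-A^3)^(-w) = (-A^3)^(2) = A^6, so f(A) = A^6 * <K> = -A^24 + 3*A^20 - 5*A^16 + 6*A^12 - 6*A^8 + 6*A^4 - 4 + 3*A^-4 - A^-8.
Substitute A = t^(-1/4), i.e. A^e → t^(-e/4): V(t) = -t^2 + 3*t - 4 + 6*t^-1 - 6*t^-2 + 6*t^-3 - 5*t^-4 + 3*t^-5 - t^-6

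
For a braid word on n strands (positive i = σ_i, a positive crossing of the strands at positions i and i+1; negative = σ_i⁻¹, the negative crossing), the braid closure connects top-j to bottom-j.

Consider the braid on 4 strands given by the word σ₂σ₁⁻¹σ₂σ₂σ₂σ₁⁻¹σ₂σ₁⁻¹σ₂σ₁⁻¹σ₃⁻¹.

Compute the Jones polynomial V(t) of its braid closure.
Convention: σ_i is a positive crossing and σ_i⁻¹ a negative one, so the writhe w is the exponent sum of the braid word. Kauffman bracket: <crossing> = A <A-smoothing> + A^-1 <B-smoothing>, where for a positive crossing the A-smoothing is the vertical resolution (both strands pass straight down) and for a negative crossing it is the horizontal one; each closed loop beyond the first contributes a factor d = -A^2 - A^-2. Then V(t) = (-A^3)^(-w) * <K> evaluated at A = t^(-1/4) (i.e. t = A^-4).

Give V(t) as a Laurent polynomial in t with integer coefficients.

The presented braid s2 s1^-1 s2 s2 s2 s1^-1 s2 s1^-1 s2 s1^-1 s3^-1 on 4 strands reduces by inverse Markov moves (closure unchanged at each step):
  Destabilize: the word has the form β·s3^-1 where s3^-1 occurs only as the final letter (β ∈ B_3); drop it and the last strand → 3 strands.
Reduced to β = s2 s1^-1 s2 s2 s2 s1^-1 s2 s1^-1 s2 s1^-1 on 3 strands, 10 crossings.
Compute on β:
Braid: s2 s1^-1 s2 s2 s2 s1^-1 s2 s1^-1 s2 s1^-1 on 3 strands, 10 crossings.
Writhe w = (#positive) - (#negative) = 6 - 4 = 2.
State-sum expansion of <K>. There are 2^10 = 1024 states.
Smooth each crossing (0=||, 1=⌣⌢); contribution A^(Σ sign_k(1-2s_k)) * d^(L-1).
Tabulate the states by total A-exponent and number of loops L (A-exp: L × count):
  A^10: L=5 ×1
  A^8: L=4 ×10
  A^6: L=3 ×42, L=5 ×3
  A^4: L=2 ×90, L=4 ×29, L=6 ×1
  A^2: L=1 ×87, L=3 ×110, L=5 ×13
  A^0: L=2 ×179, L=4 ×71, L=6 ×2
  A^-2: L=3 ×187, L=5 ×23
  A^-4: L=4 ×117, L=6 ×3
  A^-6: L=5 ×45
  A^-8: L=6 ×10
  A^-10: L=7 ×1
Each group contributes A^e * Σ count * d^(L-1):
Powers of d = -A^2 - A^-2: d^2 = A^4 + 2 + A^-4; d^3 = -A^6 - 3*A^2 - 3*A^-2 - A^-6; d^4 = A^8 + 4*A^4 + 6 + 4*A^-4 + A^-8; d^5 = -A^10 - 5*A^6 - 10*A^2 - 10*A^-2 - 5*A^-6 - A^-10; d^6 = A^12 + 6*A^8 + 15*A^4 + 20 + 15*A^-4 + 6*A^-8 + A^-12.
  A^10 * (d^4) = A^18 + 4*A^14 + 6*A^10 + 4*A^6 + A^2
  A^8 * (10*d^3) = -10*A^14 - 30*A^10 - 30*A^6 - 10*A^2
  A^6 * (42*d^2 + 3*d^4) = 3*A^14 + 54*A^10 + 102*A^6 + 54*A^2 + 3*A^-2
  A^4 * (90*d + 29*d^3 + d^5) = -A^14 - 34*A^10 - 187*A^6 - 187*A^2 - 34*A^-2 - A^-6
  A^2 * (87 + 110*d^2 + 13*d^4) = 13*A^10 + 162*A^6 + 385*A^2 + 162*A^-2 + 13*A^-6
  A^0 * (179*d + 71*d^3 + 2*d^5) = -2*A^10 - 81*A^6 - 412*A^2 - 412*A^-2 - 81*A^-6 - 2*A^-10
  A^-2 * (187*d^2 + 23*d^4) = 23*A^6 + 279*A^2 + 512*A^-2 + 279*A^-6 + 23*A^-10
  A^-4 * (117*d^3 + 3*d^5) = -3*A^6 - 132*A^2 - 381*A^-2 - 381*A^-6 - 132*A^-10 - 3*A^-14
  A^-6 * (45*d^4) = 45*A^2 + 180*A^-2 + 270*A^-6 + 180*A^-10 + 45*A^-14
  A^-8 * (10*d^5) = -10*A^2 - 50*A^-2 - 100*A^-6 - 100*A^-10 - 50*A^-14 - 10*A^-18
  A^-10 * (d^6) = A^2 + 6*A^-2 + 15*A^-6 + 20*A^-10 + 15*A^-14 + 6*A^-18 + A^-22
Summing the groups: <K> = A^18 - 4*A^14 + 7*A^10 - 10*A^6 + 14*A^2 - 14*A^-2 + 14*A^-6 - 11*A^-10 + 7*A^-14 - 4*A^-18 + A^-22
Normalise by the writhe: (-A^3)^(-w) = (-A^3)^(-2) = A^-6, so f(A) = A^-6 * <K> = A^12 - 4*A^8 + 7*A^4 - 10 + 14*A^-4 - 14*A^-8 + 14*A^-12 - 11*A^-16 + 7*A^-20 - 4*A^-24 + A^-28.
Substitute A = t^(-1/4), i.e. A^e → t^(-e/4): V(t) = t^7 - 4*t^6 + 7*t^5 - 11*t^4 + 14*t^3 - 14*t^2 + 14*t - 10 + 7*t^-1 - 4*t^-2 + t^-3

Answer: t^7 - 4*t^6 + 7*t^5 - 11*t^4 + 14*t^3 - 14*t^2 + 14*t - 10 + 7*t^-1 - 4*t^-2 + t^-3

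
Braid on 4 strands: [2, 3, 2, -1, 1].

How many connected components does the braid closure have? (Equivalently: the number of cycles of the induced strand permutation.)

3

Derivation:
Track the strand permutation on 4 strands, starting from identity.
  step 1: s2 swaps positions 2,3 -> [1 3 2 4]
  step 2: s3 swaps positions 3,4 -> [1 3 4 2]
  step 3: s2 swaps positions 2,3 -> [1 4 3 2]
  step 4: s1^-1 swaps positions 1,2 -> [4 1 3 2]
  step 5: s1 swaps positions 1,2 -> [1 4 3 2]
Final permutation (position -> original strand): [1 4 3 2]
Closure components = cycle count of this permutation = 3.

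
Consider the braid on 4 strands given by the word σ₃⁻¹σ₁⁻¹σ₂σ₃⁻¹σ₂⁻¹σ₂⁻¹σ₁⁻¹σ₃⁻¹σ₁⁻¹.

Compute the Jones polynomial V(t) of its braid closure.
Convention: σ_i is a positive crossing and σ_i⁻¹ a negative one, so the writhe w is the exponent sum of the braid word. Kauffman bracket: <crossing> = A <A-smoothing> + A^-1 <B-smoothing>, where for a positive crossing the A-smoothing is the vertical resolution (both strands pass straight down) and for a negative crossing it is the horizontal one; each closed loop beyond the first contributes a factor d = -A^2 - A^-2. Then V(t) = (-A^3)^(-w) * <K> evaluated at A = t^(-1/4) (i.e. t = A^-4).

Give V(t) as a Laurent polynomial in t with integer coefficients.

Braid: s3^-1 s1^-1 s2 s3^-1 s2^-1 s2^-1 s1^-1 s3^-1 s1^-1 on 4 strands, 9 crossings.
Writhe w = (#positive) - (#negative) = 1 - 8 = -7.
State-sum expansion of <K>. There are 2^9 = 512 states.
Smooth each crossing (0=||, 1=⌣⌢); contribution A^(Σ sign_k(1-2s_k)) * d^(L-1).
Tabulate the states by total A-exponent and number of loops L (A-exp: L × count):
  A^9: L=6 ×1
  A^7: L=5 ×9
  A^5: L=4 ×34, L=6 ×2
  A^3: L=3 ×67, L=5 ×17
  A^1: L=2 ×69, L=4 ×56, L=6 ×1
  A^-1: L=1 ×30, L=3 ×88, L=5 ×8
  A^-3: L=2 ×61, L=4 ×23
  A^-5: L=1 ×9, L=3 ×26, L=5 ×1
  A^-7: L=2 ×6, L=4 ×3
  A^-9: L=3 ×1
Each group contributes A^e * Σ count * d^(L-1):
Powers of d = -A^2 - A^-2: d^2 = A^4 + 2 + A^-4; d^3 = -A^6 - 3*A^2 - 3*A^-2 - A^-6; d^4 = A^8 + 4*A^4 + 6 + 4*A^-4 + A^-8; d^5 = -A^10 - 5*A^6 - 10*A^2 - 10*A^-2 - 5*A^-6 - A^-10.
  A^9 * (d^5) = -A^19 - 5*A^15 - 10*A^11 - 10*A^7 - 5*A^3 - A^-1
  A^7 * (9*d^4) = 9*A^15 + 36*A^11 + 54*A^7 + 36*A^3 + 9*A^-1
  A^5 * (34*d^3 + 2*d^5) = -2*A^15 - 44*A^11 - 122*A^7 - 122*A^3 - 44*A^-1 - 2*A^-5
  A^3 * (67*d^2 + 17*d^4) = 17*A^11 + 135*A^7 + 236*A^3 + 135*A^-1 + 17*A^-5
  A^1 * (69*d + 56*d^3 + d^5) = -A^11 - 61*A^7 - 247*A^3 - 247*A^-1 - 61*A^-5 - A^-9
  A^-1 * (30 + 88*d^2 + 8*d^4) = 8*A^7 + 120*A^3 + 254*A^-1 + 120*A^-5 + 8*A^-9
  A^-3 * (61*d + 23*d^3) = -23*A^3 - 130*A^-1 - 130*A^-5 - 23*A^-9
  A^-5 * (9 + 26*d^2 + d^4) = A^3 + 30*A^-1 + 67*A^-5 + 30*A^-9 + A^-13
  A^-7 * (6*d + 3*d^3) = -3*A^-1 - 15*A^-5 - 15*A^-9 - 3*A^-13
  A^-9 * (d^2) = A^-5 + 2*A^-9 + A^-13
Summing the groups: <K> = -A^19 + 2*A^15 - 2*A^11 + 4*A^7 - 4*A^3 + 3*A^-1 - 3*A^-5 + A^-9 - A^-13
Normalise by the writhe: (-A^3)^(-w) = (-A^3)^(7) = -A^21, so f(A) = -A^21 * <K> = A^40 - 2*A^36 + 2*A^32 - 4*A^28 + 4*A^24 - 3*A^20 + 3*A^16 - A^12 + A^8.
Substitute A = t^(-1/4), i.e. A^e → t^(-e/4): V(t) = t^-2 - t^-3 + 3*t^-4 - 3*t^-5 + 4*t^-6 - 4*t^-7 + 2*t^-8 - 2*t^-9 + t^-10

Answer: t^-2 - t^-3 + 3*t^-4 - 3*t^-5 + 4*t^-6 - 4*t^-7 + 2*t^-8 - 2*t^-9 + t^-10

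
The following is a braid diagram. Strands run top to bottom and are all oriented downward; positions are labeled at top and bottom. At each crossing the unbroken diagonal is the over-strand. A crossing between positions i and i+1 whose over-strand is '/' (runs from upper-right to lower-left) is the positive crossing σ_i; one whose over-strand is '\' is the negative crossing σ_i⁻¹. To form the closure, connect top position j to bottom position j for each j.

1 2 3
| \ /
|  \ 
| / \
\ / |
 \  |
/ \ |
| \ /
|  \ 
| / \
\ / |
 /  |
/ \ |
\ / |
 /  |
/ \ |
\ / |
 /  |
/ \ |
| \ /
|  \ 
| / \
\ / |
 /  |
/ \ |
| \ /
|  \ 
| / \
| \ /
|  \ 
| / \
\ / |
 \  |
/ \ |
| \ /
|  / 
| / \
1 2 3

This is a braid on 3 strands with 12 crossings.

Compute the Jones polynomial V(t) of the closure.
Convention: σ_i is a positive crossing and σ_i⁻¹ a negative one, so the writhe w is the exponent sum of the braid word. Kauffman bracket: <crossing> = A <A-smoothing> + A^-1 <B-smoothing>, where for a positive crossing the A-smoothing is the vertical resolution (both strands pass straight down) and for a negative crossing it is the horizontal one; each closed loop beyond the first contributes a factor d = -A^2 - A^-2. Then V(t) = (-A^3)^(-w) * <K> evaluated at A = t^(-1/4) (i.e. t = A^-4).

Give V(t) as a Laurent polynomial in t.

t^2 - 2*t + 3 - 3*t^-1 + 4*t^-2 - 3*t^-3 + 2*t^-4 - 2*t^-5 + t^-6

Derivation:
Reading the diagram top to bottom ('/'-over between positions i,i+1 = s_i, '\'-over = s_i^-1): braid word = s2^-1 s1^-1 s2^-1 s1 s1 s1 s2^-1 s1 s2^-1 s2^-1 s1^-1 s2.
The presented braid s2^-1 s1^-1 s2^-1 s1 s1 s1 s2^-1 s1 s2^-1 s2^-1 s1^-1 s2 on 3 strands reduces by inverse Markov moves (closure unchanged at each step):
  Deconjugate: the word is γ·β·γ⁻¹ with γ = s2^-1 (prefix) and γ⁻¹ = s2 (suffix); strip both.
Reduced to β = s1^-1 s2^-1 s1 s1 s1 s2^-1 s1 s2^-1 s2^-1 s1^-1 on 3 strands, 10 crossings.
Compute on β:
Braid: s1^-1 s2^-1 s1 s1 s1 s2^-1 s1 s2^-1 s2^-1 s1^-1 on 3 strands, 10 crossings.
Writhe w = (#positive) - (#negative) = 4 - 6 = -2.
Enumerate smoothing states for the bracket polynomial. There are 2^10 = 1024 states.
Each crossing splits two ways (0=vertical, 1=horizontal). The state's weight is A^(#A-smoothings - #B-smoothings) * d^(loops - 1).
Tabulate the states by total A-exponent and number of loops L (A-exp: L × count):
  A^10: L=5 ×1
  A^8: L=4 ×10
  A^6: L=3 ×38, L=5 ×7
  A^4: L=2 ×67, L=4 ×49, L=6 ×4
  A^2: L=1 ×46, L=3 ×130, L=5 ×33, L=7 ×1
  A^0: L=2 ×131, L=4 ×110, L=6 ×11
  A^-2: L=1 ×25, L=3 ×133, L=5 ×51, L=7 ×1
  A^-4: L=2 ×37, L=4 ×72, L=6 ×11
  A^-6: L=3 ×25, L=5 ×19, L=7 ×1
  A^-8: L=4 ×8, L=6 ×2
  A^-10: L=5 ×1
Each group contributes A^e * Σ count * d^(L-1):
Powers of d = -A^2 - A^-2: d^2 = A^4 + 2 + A^-4; d^3 = -A^6 - 3*A^2 - 3*A^-2 - A^-6; d^4 = A^8 + 4*A^4 + 6 + 4*A^-4 + A^-8; d^5 = -A^10 - 5*A^6 - 10*A^2 - 10*A^-2 - 5*A^-6 - A^-10; d^6 = A^12 + 6*A^8 + 15*A^4 + 20 + 15*A^-4 + 6*A^-8 + A^-12.
  A^10 * (d^4) = A^18 + 4*A^14 + 6*A^10 + 4*A^6 + A^2
  A^8 * (10*d^3) = -10*A^14 - 30*A^10 - 30*A^6 - 10*A^2
  A^6 * (38*d^2 + 7*d^4) = 7*A^14 + 66*A^10 + 118*A^6 + 66*A^2 + 7*A^-2
  A^4 * (67*d + 49*d^3 + 4*d^5) = -4*A^14 - 69*A^10 - 254*A^6 - 254*A^2 - 69*A^-2 - 4*A^-6
  A^2 * (46 + 130*d^2 + 33*d^4 + d^6) = A^14 + 39*A^10 + 277*A^6 + 524*A^2 + 277*A^-2 + 39*A^-6 + A^-10
  A^0 * (131*d + 110*d^3 + 11*d^5) = -11*A^10 - 165*A^6 - 571*A^2 - 571*A^-2 - 165*A^-6 - 11*A^-10
  A^-2 * (25 + 133*d^2 + 51*d^4 + d^6) = A^10 + 57*A^6 + 352*A^2 + 617*A^-2 + 352*A^-6 + 57*A^-10 + A^-14
  A^-4 * (37*d + 72*d^3 + 11*d^5) = -11*A^6 - 127*A^2 - 363*A^-2 - 363*A^-6 - 127*A^-10 - 11*A^-14
  A^-6 * (25*d^2 + 19*d^4 + d^6) = A^6 + 25*A^2 + 116*A^-2 + 184*A^-6 + 116*A^-10 + 25*A^-14 + A^-18
  A^-8 * (8*d^3 + 2*d^5) = -2*A^2 - 18*A^-2 - 44*A^-6 - 44*A^-10 - 18*A^-14 - 2*A^-18
  A^-10 * (d^4) = A^-2 + 4*A^-6 + 6*A^-10 + 4*A^-14 + A^-18
Summing the groups: <K> = A^18 - 2*A^14 + 2*A^10 - 3*A^6 + 4*A^2 - 3*A^-2 + 3*A^-6 - 2*A^-10 + A^-14
Normalise by the writhe: (-A^3)^(-w) = (-A^3)^(2) = A^6, so f(A) = A^6 * <K> = A^24 - 2*A^20 + 2*A^16 - 3*A^12 + 4*A^8 - 3*A^4 + 3 - 2*A^-4 + A^-8.
Substitute A = t^(-1/4), i.e. A^e → t^(-e/4): V(t) = t^2 - 2*t + 3 - 3*t^-1 + 4*t^-2 - 3*t^-3 + 2*t^-4 - 2*t^-5 + t^-6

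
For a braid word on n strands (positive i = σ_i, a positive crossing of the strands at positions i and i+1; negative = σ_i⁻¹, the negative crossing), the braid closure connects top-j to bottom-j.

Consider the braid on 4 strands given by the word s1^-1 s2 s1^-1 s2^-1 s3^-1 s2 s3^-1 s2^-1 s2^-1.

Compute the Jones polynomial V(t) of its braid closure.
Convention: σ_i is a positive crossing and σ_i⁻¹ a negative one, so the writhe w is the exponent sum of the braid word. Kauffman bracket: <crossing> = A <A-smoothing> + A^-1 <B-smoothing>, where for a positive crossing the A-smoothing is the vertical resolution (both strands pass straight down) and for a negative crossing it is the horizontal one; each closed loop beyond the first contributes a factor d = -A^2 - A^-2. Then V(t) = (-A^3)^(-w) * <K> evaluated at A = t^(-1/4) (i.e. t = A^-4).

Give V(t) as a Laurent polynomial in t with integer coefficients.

t^-1 - 2*t^-2 + 3*t^-3 - 2*t^-4 + 3*t^-5 - 2*t^-6 + t^-7 - t^-8

Derivation:
Braid: s1^-1 s2 s1^-1 s2^-1 s3^-1 s2 s3^-1 s2^-1 s2^-1 on 4 strands, 9 crossings.
Writhe w = (#positive) - (#negative) = 2 - 7 = -5.
State-sum expansion of <K>. There are 2^9 = 512 states.
For each crossing: s=0 is the vertical smoothing, s=1 horizontal. Crossing k contributes A^(sign_k * (1 - 2*s_k)); loop factor d = -A^2 - A^-2.
Tabulate the states by total A-exponent and number of loops L (A-exp: L × count):
  A^9: L=5 ×1
  A^7: L=4 ×9
  A^5: L=3 ×30, L=5 ×6
  A^3: L=2 ×45, L=4 ×37, L=6 ×2
  A^1: L=1 ×27, L=3 ×78, L=5 ×21
  A^-1: L=2 ×67, L=4 ×53, L=6 ×6
  A^-3: L=1 ×12, L=3 ×53, L=5 ×18, L=7 ×1
  A^-5: L=2 ×14, L=4 ×19, L=6 ×3
  A^-7: L=3 ×6, L=5 ×3
  A^-9: L=4 ×1
Each group contributes A^e * Σ count * d^(L-1):
Powers of d = -A^2 - A^-2: d^2 = A^4 + 2 + A^-4; d^3 = -A^6 - 3*A^2 - 3*A^-2 - A^-6; d^4 = A^8 + 4*A^4 + 6 + 4*A^-4 + A^-8; d^5 = -A^10 - 5*A^6 - 10*A^2 - 10*A^-2 - 5*A^-6 - A^-10; d^6 = A^12 + 6*A^8 + 15*A^4 + 20 + 15*A^-4 + 6*A^-8 + A^-12.
  A^9 * (d^4) = A^17 + 4*A^13 + 6*A^9 + 4*A^5 + A
  A^7 * (9*d^3) = -9*A^13 - 27*A^9 - 27*A^5 - 9*A
  A^5 * (30*d^2 + 6*d^4) = 6*A^13 + 54*A^9 + 96*A^5 + 54*A + 6*A^-3
  A^3 * (45*d + 37*d^3 + 2*d^5) = -2*A^13 - 47*A^9 - 176*A^5 - 176*A - 47*A^-3 - 2*A^-7
  A^1 * (27 + 78*d^2 + 21*d^4) = 21*A^9 + 162*A^5 + 309*A + 162*A^-3 + 21*A^-7
  A^-1 * (67*d + 53*d^3 + 6*d^5) = -6*A^9 - 83*A^5 - 286*A - 286*A^-3 - 83*A^-7 - 6*A^-11
  A^-3 * (12 + 53*d^2 + 18*d^4 + d^6) = A^9 + 24*A^5 + 140*A + 246*A^-3 + 140*A^-7 + 24*A^-11 + A^-15
  A^-5 * (14*d + 19*d^3 + 3*d^5) = -3*A^5 - 34*A - 101*A^-3 - 101*A^-7 - 34*A^-11 - 3*A^-15
  A^-7 * (6*d^2 + 3*d^4) = 3*A + 18*A^-3 + 30*A^-7 + 18*A^-11 + 3*A^-15
  A^-9 * (d^3) = -A^-3 - 3*A^-7 - 3*A^-11 - A^-15
Summing the groups: <K> = A^17 - A^13 + 2*A^9 - 3*A^5 + 2*A - 3*A^-3 + 2*A^-7 - A^-11
Normalise by the writhe: (-A^3)^(-w) = (-A^3)^(5) = -A^15, so f(A) = -A^15 * <K> = -A^32 + A^28 - 2*A^24 + 3*A^20 - 2*A^16 + 3*A^12 - 2*A^8 + A^4.
Substitute A = t^(-1/4), i.e. A^e → t^(-e/4): V(t) = t^-1 - 2*t^-2 + 3*t^-3 - 2*t^-4 + 3*t^-5 - 2*t^-6 + t^-7 - t^-8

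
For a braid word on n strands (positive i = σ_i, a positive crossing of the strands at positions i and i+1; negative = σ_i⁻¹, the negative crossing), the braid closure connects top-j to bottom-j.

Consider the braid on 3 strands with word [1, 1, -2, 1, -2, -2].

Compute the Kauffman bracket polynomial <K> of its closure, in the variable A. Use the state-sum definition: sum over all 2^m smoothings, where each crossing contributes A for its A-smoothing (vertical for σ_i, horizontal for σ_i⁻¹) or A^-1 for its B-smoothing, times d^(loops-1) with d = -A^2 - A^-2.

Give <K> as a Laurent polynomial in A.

-A^12 + 2*A^8 - 2*A^4 + 3 - 2*A^-4 + 2*A^-8 - A^-12

Derivation:
Braid: s1 s1 s2^-1 s1 s2^-1 s2^-1 on 3 strands, 6 crossings.
Writhe w = (#positive) - (#negative) = 3 - 3 = 0.
State-sum expansion of <K>. There are 2^6 = 64 states.
Smooth each crossing (0=||, 1=⌣⌢); contribution A^(Σ sign_k(1-2s_k)) * d^(L-1).
Tabulate the states by total A-exponent and number of loops L (A-exp: L × count):
  A^6: L=4 ×1
  A^4: L=3 ×6
  A^2: L=2 ×14, L=4 ×1
  A^0: L=1 ×13, L=3 ×7
  A^-2: L=2 ×14, L=4 ×1
  A^-4: L=3 ×6
  A^-6: L=4 ×1
Each group contributes A^e * Σ count * d^(L-1):
Powers of d = -A^2 - A^-2: d^2 = A^4 + 2 + A^-4; d^3 = -A^6 - 3*A^2 - 3*A^-2 - A^-6.
  A^6 * (d^3) = -A^12 - 3*A^8 - 3*A^4 - 1
  A^4 * (6*d^2) = 6*A^8 + 12*A^4 + 6
  A^2 * (14*d + d^3) = -A^8 - 17*A^4 - 17 - A^-4
  A^0 * (13 + 7*d^2) = 7*A^4 + 27 + 7*A^-4
  A^-2 * (14*d + d^3) = -A^4 - 17 - 17*A^-4 - A^-8
  A^-4 * (6*d^2) = 6 + 12*A^-4 + 6*A^-8
  A^-6 * (d^3) = -1 - 3*A^-4 - 3*A^-8 - A^-12
Summing the groups: <K> = -A^12 + 2*A^8 - 2*A^4 + 3 - 2*A^-4 + 2*A^-8 - A^-12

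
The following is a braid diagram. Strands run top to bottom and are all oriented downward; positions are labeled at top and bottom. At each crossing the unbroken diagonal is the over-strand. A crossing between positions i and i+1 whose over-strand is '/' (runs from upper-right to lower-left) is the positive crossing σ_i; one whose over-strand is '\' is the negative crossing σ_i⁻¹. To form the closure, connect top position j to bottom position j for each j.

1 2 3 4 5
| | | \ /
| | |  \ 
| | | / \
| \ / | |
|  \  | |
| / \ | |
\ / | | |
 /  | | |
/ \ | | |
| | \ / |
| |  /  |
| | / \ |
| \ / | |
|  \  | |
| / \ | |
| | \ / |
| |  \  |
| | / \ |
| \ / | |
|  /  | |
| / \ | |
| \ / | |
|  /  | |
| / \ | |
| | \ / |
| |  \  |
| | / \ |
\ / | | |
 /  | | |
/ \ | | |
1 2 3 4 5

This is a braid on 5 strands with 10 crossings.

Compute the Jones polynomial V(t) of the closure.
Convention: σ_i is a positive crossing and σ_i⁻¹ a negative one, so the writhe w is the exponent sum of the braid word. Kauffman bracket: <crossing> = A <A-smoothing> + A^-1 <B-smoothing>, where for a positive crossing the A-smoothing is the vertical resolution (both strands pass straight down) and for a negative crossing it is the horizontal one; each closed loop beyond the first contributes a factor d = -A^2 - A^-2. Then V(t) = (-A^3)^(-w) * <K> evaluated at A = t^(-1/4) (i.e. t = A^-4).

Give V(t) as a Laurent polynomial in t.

Reading the diagram top to bottom ('/'-over between positions i,i+1 = s_i, '\'-over = s_i^-1): braid word = s4^-1 s2^-1 s1 s3 s2^-1 s3^-1 s2 s2 s3^-1 s1.
Braid: s4^-1 s2^-1 s1 s3 s2^-1 s3^-1 s2 s2 s3^-1 s1 on 5 strands, 10 crossings.
Writhe w = (#positive) - (#negative) = 5 - 5 = 0.
State-sum expansion of <K>. There are 2^10 = 1024 states.
Each crossing splits two ways (0=vertical, 1=horizontal). The state's weight is A^(#A-smoothings - #B-smoothings) * d^(loops - 1).
Tabulate the states by total A-exponent and number of loops L (A-exp: L × count):
  A^10: L=4 ×1
  A^8: L=3 ×9, L=5 ×1
  A^6: L=2 ×27, L=4 ×18
  A^4: L=1 ×28, L=3 ×78, L=5 ×14
  A^2: L=2 ×116, L=4 ×88, L=6 ×6
  A^0: L=1 ×27, L=3 ×178, L=5 ×46, L=7 ×1
  A^-2: L=2 ×78, L=4 ×123, L=6 ×9
  A^-4: L=1 ×6, L=3 ×78, L=5 ×36
  A^-6: L=2 ×11, L=4 ×31, L=6 ×3
  A^-8: L=3 ×6, L=5 ×4
  A^-10: L=4 ×1
Each group contributes A^e * Σ count * d^(L-1):
Powers of d = -A^2 - A^-2: d^2 = A^4 + 2 + A^-4; d^3 = -A^6 - 3*A^2 - 3*A^-2 - A^-6; d^4 = A^8 + 4*A^4 + 6 + 4*A^-4 + A^-8; d^5 = -A^10 - 5*A^6 - 10*A^2 - 10*A^-2 - 5*A^-6 - A^-10; d^6 = A^12 + 6*A^8 + 15*A^4 + 20 + 15*A^-4 + 6*A^-8 + A^-12.
  A^10 * (d^3) = -A^16 - 3*A^12 - 3*A^8 - A^4
  A^8 * (9*d^2 + d^4) = A^16 + 13*A^12 + 24*A^8 + 13*A^4 + 1
  A^6 * (27*d + 18*d^3) = -18*A^12 - 81*A^8 - 81*A^4 - 18
  A^4 * (28 + 78*d^2 + 14*d^4) = 14*A^12 + 134*A^8 + 268*A^4 + 134 + 14*A^-4
  A^2 * (116*d + 88*d^3 + 6*d^5) = -6*A^12 - 118*A^8 - 440*A^4 - 440 - 118*A^-4 - 6*A^-8
  A^0 * (27 + 178*d^2 + 46*d^4 + d^6) = A^12 + 52*A^8 + 377*A^4 + 679 + 377*A^-4 + 52*A^-8 + A^-12
  A^-2 * (78*d + 123*d^3 + 9*d^5) = -9*A^8 - 168*A^4 - 537 - 537*A^-4 - 168*A^-8 - 9*A^-12
  A^-4 * (6 + 78*d^2 + 36*d^4) = 36*A^4 + 222 + 378*A^-4 + 222*A^-8 + 36*A^-12
  A^-6 * (11*d + 31*d^3 + 3*d^5) = -3*A^4 - 46 - 134*A^-4 - 134*A^-8 - 46*A^-12 - 3*A^-16
  A^-8 * (6*d^2 + 4*d^4) = 4 + 22*A^-4 + 36*A^-8 + 22*A^-12 + 4*A^-16
  A^-10 * (d^3) = -A^-4 - 3*A^-8 - 3*A^-12 - A^-16
Summing the groups: <K> = A^12 - A^8 + A^4 - 1 + A^-4 - A^-8 + A^-12
Normalise by the writhe: (-A^3)^(-w) = (-A^3)^(0) = 1, so f(A) = 1 * <K> = A^12 - A^8 + A^4 - 1 + A^-4 - A^-8 + A^-12.
Substitute A = t^(-1/4), i.e. A^e → t^(-e/4): V(t) = t^3 - t^2 + t - 1 + t^-1 - t^-2 + t^-3

Answer: t^3 - t^2 + t - 1 + t^-1 - t^-2 + t^-3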